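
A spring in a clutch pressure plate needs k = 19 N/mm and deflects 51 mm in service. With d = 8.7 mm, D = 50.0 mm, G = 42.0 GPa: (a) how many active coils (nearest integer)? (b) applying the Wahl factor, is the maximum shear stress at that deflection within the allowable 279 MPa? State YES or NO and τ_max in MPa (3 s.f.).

N_a = Gd⁴/(8D³k) = (42.0×10³)(8.7⁴)/(8·50.0³·19) = 12.66 → N_a = 13
Actual rate k = Gd⁴/(8D³·13) = 18.509 N/mm
Working load F = kδ = 18.509·51 = 943.96 N
C = 50.0/8.7 = 5.7471; K_W = (4C−1)/(4C−4)+0.615/C = 1.2650
τ_max = K_W·8FD/(πd³) = 1.2650·182.52 = 230.89 MPa
τ_max ≤ 279 MPa → acceptable

(a) 13 coils; (b) YES, τ_max = 231 MPa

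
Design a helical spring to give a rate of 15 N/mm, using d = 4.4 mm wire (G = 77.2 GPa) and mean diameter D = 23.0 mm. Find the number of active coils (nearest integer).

N_a = Gd⁴/(8D³k) = (77.2×10³ × 4.4⁴)/(8 × 23.0³ × 15)
    = 2.89353e+07 / 1.46004e+06 = 19.82 → 20 coils

20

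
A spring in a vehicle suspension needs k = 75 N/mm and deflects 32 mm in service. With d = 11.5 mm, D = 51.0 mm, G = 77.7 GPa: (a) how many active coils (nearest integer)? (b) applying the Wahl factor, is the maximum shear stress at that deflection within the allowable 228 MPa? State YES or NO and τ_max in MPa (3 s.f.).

N_a = Gd⁴/(8D³k) = (77.7×10³)(11.5⁴)/(8·51.0³·75) = 17.07 → N_a = 17
Actual rate k = Gd⁴/(8D³·17) = 75.329 N/mm
Working load F = kδ = 75.329·32 = 2410.5 N
C = 51.0/11.5 = 4.4348; K_W = (4C−1)/(4C−4)+0.615/C = 1.3570
τ_max = K_W·8FD/(πd³) = 1.3570·205.84 = 279.33 MPa
τ_max > 228 MPa → exceeds allowable

(a) 17 coils; (b) NO, τ_max = 279 MPa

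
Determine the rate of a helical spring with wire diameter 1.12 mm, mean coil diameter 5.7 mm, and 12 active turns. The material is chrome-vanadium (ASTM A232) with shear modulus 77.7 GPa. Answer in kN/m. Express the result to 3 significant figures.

k = Gd⁴/(8D³N_a) = (77.7×10³ × 1.12⁴) / (8 × 5.7³ × 12)
  = 122262 / 17778.5 = 6.877 N/mm

6.88 kN/m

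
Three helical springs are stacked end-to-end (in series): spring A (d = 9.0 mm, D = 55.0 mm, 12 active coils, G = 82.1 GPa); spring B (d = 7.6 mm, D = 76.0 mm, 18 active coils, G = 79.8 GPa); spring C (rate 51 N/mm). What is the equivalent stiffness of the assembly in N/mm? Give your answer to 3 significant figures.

3.49 N/mm

k_A = Gd⁴/(8D³N_a) = (82.1×10³)(9.0⁴)/(8·55.0³·12) = 33.725 N/mm
k_B = Gd⁴/(8D³N_a) = (79.8×10³)(7.6⁴)/(8·76.0³·18) = 4.2117 N/mm
Series: 1/k_eq = 1/33.725 + 1/4.2117 + 1/51 = 0.28669; k_eq = 3.488 N/mm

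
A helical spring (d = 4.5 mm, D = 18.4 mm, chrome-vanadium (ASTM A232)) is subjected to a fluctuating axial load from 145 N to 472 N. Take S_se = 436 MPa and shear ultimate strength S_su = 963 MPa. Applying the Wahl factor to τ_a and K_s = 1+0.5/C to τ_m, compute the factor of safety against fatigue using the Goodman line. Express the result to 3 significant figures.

2.21

C = D/d = 18.4/4.5 = 4.0889; K_W = (4C−1)/(4C−4)+0.615/C = 1.3932; K_s = 1+0.5/C = 1.1223
F_a = (F_max−F_min)/2 = 163.5 N; F_m = (F_max+F_min)/2 = 308.5 N
τ_a = K_W·8F_aD/(πd³) = 1.3932 × 84.069 = 117.13 MPa
τ_m = K_s·8F_mD/(πd³) = 1.1223 × 158.63 = 178.02 MPa
Goodman: 1/n_f = τ_a/S_se + τ_m/S_su = 117.13/436 + 178.02/963 = 0.26864 + 0.18486 = 0.4535
n_f = 1/0.4535 = 2.205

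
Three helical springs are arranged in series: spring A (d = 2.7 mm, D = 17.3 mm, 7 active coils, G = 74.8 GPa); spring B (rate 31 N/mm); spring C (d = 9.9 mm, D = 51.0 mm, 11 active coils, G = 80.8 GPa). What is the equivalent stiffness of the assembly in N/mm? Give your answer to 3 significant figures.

k_A = Gd⁴/(8D³N_a) = (74.8×10³)(2.7⁴)/(8·17.3³·7) = 13.71 N/mm
k_C = Gd⁴/(8D³N_a) = (80.8×10³)(9.9⁴)/(8·51.0³·11) = 66.49 N/mm
Series: 1/k_eq = 1/13.71 + 1/31 + 1/66.49 = 0.12024; k_eq = 8.3168 N/mm

8.32 N/mm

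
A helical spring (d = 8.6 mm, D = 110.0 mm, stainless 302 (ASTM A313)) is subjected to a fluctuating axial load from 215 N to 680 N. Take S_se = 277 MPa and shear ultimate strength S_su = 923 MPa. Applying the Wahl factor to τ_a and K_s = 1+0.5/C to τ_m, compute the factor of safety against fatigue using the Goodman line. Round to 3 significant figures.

C = D/d = 110.0/8.6 = 12.7907; K_W = (4C−1)/(4C−4)+0.615/C = 1.1117; K_s = 1+0.5/C = 1.0391
F_a = (F_max−F_min)/2 = 232.5 N; F_m = (F_max+F_min)/2 = 447.5 N
τ_a = K_W·8F_aD/(πd³) = 1.1117 × 102.39 = 113.83 MPa
τ_m = K_s·8F_mD/(πd³) = 1.0391 × 197.07 = 204.78 MPa
Goodman: 1/n_f = τ_a/S_se + τ_m/S_su = 113.83/277 + 204.78/923 = 0.41093 + 0.22186 = 0.63279
n_f = 1/0.63279 = 1.58

1.58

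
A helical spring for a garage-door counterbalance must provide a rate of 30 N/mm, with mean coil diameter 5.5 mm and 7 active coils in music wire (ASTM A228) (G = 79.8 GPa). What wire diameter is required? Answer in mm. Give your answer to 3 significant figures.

1.37 mm

d = (8D³N_a·k / G)^(1/4) = (8·5.5³·7·30 / (79.8×10³))^0.25
  = (3.5026)^0.25 = 1.3680 mm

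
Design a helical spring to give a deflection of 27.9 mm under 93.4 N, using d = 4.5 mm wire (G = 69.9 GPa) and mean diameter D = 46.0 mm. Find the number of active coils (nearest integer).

11

Required rate k = F/δ = 93.4/27.9 = 3.3477 N/mm
N_a = Gd⁴/(8D³k) = (69.9×10³ × 4.5⁴)/(8 × 46.0³ × 3.3477)
    = 2.86634e+07 / 2.60679e+06 = 11 → 11 coils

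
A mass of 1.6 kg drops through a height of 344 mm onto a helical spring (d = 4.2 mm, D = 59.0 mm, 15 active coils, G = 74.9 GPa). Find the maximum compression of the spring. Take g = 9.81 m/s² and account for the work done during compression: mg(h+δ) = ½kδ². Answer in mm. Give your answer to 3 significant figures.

125 mm

k = Gd⁴/(8D³N_a) = (74.9×10³)(4.2⁴)/(8·59.0³·15) = 0.94567 N/mm
W = mg = 1.6 × 9.81 = 15.696 N
½kδ² − Wδ − Wh = 0 → δ = (W + √(W² + 2kWh))/k
δ = (15.696 + √(246.36 + 10212.2))/0.94567 = (15.696 + 102.27)/0.94567 = 124.74 mm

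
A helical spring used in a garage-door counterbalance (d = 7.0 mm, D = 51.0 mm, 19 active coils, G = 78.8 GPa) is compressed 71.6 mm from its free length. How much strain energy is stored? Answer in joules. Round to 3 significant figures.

24.1 J

k = Gd⁴/(8D³N_a) = (78.8×10³)(7.0⁴)/(8·51.0³·19) = 9.3835 N/mm
U = ½kδ² = 0.5 × 9.3835 × 71.6² = 24053 N·mm = 24.053 J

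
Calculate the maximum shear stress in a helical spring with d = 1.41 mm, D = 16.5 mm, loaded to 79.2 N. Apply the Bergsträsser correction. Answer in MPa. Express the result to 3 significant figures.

Spring index C = D/d = 16.5/1.41 = 11.7021
K_B = (4C+2)/(4C−3) = 48.809/43.809 = 1.1141
τ₀ = 8FD/(πd³) = 8·79.2·16.5/(π·1.41³) = 10454.4/8.8066 = 1187.1 MPa
τ_max = K·τ₀ = 1.1141 × 1187.1 = 1322.6 MPa

1320 MPa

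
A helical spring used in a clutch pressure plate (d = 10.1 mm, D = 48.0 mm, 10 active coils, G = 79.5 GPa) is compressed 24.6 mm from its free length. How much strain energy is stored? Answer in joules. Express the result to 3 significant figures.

28.3 J

k = Gd⁴/(8D³N_a) = (79.5×10³)(10.1⁴)/(8·48.0³·10) = 93.506 N/mm
U = ½kδ² = 0.5 × 93.506 × 24.6² = 28293 N·mm = 28.293 J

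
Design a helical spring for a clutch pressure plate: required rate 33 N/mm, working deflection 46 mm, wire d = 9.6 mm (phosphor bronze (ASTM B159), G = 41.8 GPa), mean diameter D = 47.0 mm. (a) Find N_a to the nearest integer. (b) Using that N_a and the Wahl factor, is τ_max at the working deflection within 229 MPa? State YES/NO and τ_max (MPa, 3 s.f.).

(a) 13 coils; (b) NO, τ_max = 270 MPa

N_a = Gd⁴/(8D³k) = (41.8×10³)(9.6⁴)/(8·47.0³·33) = 12.95 → N_a = 13
Actual rate k = Gd⁴/(8D³·13) = 32.88 N/mm
Working load F = kδ = 32.88·46 = 1512.5 N
C = 47.0/9.6 = 4.8958; K_W = (4C−1)/(4C−4)+0.615/C = 1.3181
τ_max = K_W·8FD/(πd³) = 1.3181·204.61 = 269.7 MPa
τ_max > 229 MPa → exceeds allowable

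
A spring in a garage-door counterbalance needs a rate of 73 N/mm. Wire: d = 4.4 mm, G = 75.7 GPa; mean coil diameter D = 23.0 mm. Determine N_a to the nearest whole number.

4

N_a = Gd⁴/(8D³k) = (75.7×10³ × 4.4⁴)/(8 × 23.0³ × 73)
    = 2.83731e+07 / 7.10553e+06 = 3.993 → 4 coils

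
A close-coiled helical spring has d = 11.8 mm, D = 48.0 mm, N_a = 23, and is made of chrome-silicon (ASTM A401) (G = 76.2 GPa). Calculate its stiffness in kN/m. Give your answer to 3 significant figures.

72.6 kN/m

k = Gd⁴/(8D³N_a) = (76.2×10³ × 11.8⁴) / (8 × 48.0³ × 23)
  = 1.47735e+09 / 2.03489e+07 = 72.601 N/mm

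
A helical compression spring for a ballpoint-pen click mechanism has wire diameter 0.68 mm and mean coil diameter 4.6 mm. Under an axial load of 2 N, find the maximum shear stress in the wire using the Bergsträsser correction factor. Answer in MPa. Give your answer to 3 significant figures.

90.0 MPa

Spring index C = D/d = 4.6/0.68 = 6.7647
K_B = (4C+2)/(4C−3) = 29.059/24.059 = 1.2078
τ₀ = 8FD/(πd³) = 8·2·4.6/(π·0.68³) = 73.6/0.98782 = 74.508 MPa
τ_max = K·τ₀ = 1.2078 × 74.508 = 89.992 MPa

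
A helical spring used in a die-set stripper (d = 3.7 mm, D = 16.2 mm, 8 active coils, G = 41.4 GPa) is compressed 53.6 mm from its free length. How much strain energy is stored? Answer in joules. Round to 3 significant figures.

k = Gd⁴/(8D³N_a) = (41.4×10³)(3.7⁴)/(8·16.2³·8) = 28.516 N/mm
U = ½kδ² = 0.5 × 28.516 × 53.6² = 40962 N·mm = 40.962 J

41.0 J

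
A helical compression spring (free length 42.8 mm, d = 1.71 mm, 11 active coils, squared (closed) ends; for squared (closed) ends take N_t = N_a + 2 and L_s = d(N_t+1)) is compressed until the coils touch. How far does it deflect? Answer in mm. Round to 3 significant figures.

18.9 mm

N_t = 13; L_s = 1.71·14 = 23.94 mm
δ_solid = L₀ − L_s = 42.8 − 23.94 = 18.86 mm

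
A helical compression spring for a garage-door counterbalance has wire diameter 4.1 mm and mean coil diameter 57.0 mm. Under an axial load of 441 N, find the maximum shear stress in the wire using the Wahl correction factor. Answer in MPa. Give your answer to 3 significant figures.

Spring index C = D/d = 57.0/4.1 = 13.9024
K_W = (4C−1)/(4C−4) + 0.615/C = 54.610/51.610 + 0.0442 = 1.1024
τ₀ = 8FD/(πd³) = 8·441·57.0/(π·4.1³) = 201096/216.52 = 928.76 MPa
τ_max = K·τ₀ = 1.1024 × 928.76 = 1023.8 MPa

1020 MPa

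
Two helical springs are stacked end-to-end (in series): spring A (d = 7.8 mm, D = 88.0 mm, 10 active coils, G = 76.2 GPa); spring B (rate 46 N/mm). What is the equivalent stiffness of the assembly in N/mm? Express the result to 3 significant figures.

4.65 N/mm

k_A = Gd⁴/(8D³N_a) = (76.2×10³)(7.8⁴)/(8·88.0³·10) = 5.1736 N/mm
Series: 1/k_eq = 1/5.1736 + 1/46 = 0.21503; k_eq = 4.6506 N/mm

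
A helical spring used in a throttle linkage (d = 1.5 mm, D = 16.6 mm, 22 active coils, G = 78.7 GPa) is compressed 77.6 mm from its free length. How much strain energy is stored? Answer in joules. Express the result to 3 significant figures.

1.49 J

k = Gd⁴/(8D³N_a) = (78.7×10³)(1.5⁴)/(8·16.6³·22) = 0.49488 N/mm
U = ½kδ² = 0.5 × 0.49488 × 77.6² = 1490 N·mm = 1.49 J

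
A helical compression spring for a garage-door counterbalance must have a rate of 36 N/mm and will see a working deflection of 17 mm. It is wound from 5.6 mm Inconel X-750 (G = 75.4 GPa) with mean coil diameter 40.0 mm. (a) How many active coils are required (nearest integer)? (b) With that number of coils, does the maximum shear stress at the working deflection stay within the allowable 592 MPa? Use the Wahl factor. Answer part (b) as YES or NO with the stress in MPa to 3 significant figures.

(a) 4 coils; (b) YES, τ_max = 431 MPa

N_a = Gd⁴/(8D³k) = (75.4×10³)(5.6⁴)/(8·40.0³·36) = 4.023 → N_a = 4
Actual rate k = Gd⁴/(8D³·4) = 36.207 N/mm
Working load F = kδ = 36.207·17 = 615.52 N
C = 40.0/5.6 = 7.1429; K_W = (4C−1)/(4C−4)+0.615/C = 1.2082
τ_max = K_W·8FD/(πd³) = 1.2082·357.01 = 431.34 MPa
τ_max ≤ 592 MPa → acceptable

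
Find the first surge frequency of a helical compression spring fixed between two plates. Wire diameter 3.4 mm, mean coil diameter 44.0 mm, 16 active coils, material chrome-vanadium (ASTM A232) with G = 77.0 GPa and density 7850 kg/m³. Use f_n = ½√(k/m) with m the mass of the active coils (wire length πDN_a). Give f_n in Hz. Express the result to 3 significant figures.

38.7 Hz

k = Gd⁴/(8D³N_a) = (77.0×10³)(3.4⁴)/(8·44.0³·16) = 0.94371 N/mm = 943.71 N/m
Wire length L = πDN_a = π·44.0·16 = 2211.7 mm
m = ρ·(πd²/4)·L = 7850 × 9.0792×10⁻⁶ m² × 2.2117 m = 0.15763 kg
f_n = ½√(k/m) = 0.5·√(943.71/0.15763) = 0.5·√(5986.9) = 38.687 Hz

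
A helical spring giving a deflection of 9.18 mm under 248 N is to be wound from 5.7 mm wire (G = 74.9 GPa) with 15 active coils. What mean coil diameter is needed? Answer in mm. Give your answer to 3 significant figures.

Required rate k = F/δ = 248/9.18 = 27.015 N/mm
D = (Gd⁴/(8N_a·k))^(1/3) = (74.9×10³·5.7⁴/(8·15·27.015))^(1/3)
  = (24388.8)^(1/3) = 28.9999 mm

29.0 mm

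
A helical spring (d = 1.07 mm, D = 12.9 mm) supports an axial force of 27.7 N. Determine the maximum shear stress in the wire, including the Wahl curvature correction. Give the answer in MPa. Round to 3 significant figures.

831 MPa

Spring index C = D/d = 12.9/1.07 = 12.0561
K_W = (4C−1)/(4C−4) + 0.615/C = 47.224/44.224 + 0.0510 = 1.1188
τ₀ = 8FD/(πd³) = 8·27.7·12.9/(π·1.07³) = 2858.64/3.8486 = 742.78 MPa
τ_max = K·τ₀ = 1.1188 × 742.78 = 831.05 MPa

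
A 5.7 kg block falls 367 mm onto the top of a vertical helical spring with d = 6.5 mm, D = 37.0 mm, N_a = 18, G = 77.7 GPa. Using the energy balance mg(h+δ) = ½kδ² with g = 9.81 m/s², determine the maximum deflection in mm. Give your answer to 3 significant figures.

k = Gd⁴/(8D³N_a) = (77.7×10³)(6.5⁴)/(8·37.0³·18) = 19.015 N/mm
W = mg = 5.7 × 9.81 = 55.917 N
½kδ² − Wδ − Wh = 0 → δ = (W + √(W² + 2kWh))/k
δ = (55.917 + √(3126.7 + 780453))/19.015 = (55.917 + 885.2)/19.015 = 49.492 mm

49.5 mm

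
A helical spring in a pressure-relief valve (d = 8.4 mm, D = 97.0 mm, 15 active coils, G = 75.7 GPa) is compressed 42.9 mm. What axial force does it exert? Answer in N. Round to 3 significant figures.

k = Gd⁴/(8D³N_a) = (75.7×10³)(8.4⁴)/(8·97.0³·15) = 3.4413 N/mm
F = k·δ = 3.4413 × 42.9 = 147.63 N

148 N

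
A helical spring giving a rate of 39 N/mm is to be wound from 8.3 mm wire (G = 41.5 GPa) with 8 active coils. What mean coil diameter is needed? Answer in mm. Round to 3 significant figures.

D = (Gd⁴/(8N_a·k))^(1/3) = (41.5×10³·8.3⁴/(8·8·39))^(1/3)
  = (78907.1)^(1/3) = 42.8916 mm

42.9 mm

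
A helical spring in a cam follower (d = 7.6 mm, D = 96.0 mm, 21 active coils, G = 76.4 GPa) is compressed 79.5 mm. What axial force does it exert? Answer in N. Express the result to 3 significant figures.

136 N

k = Gd⁴/(8D³N_a) = (76.4×10³)(7.6⁴)/(8·96.0³·21) = 1.7148 N/mm
F = k·δ = 1.7148 × 79.5 = 136.33 N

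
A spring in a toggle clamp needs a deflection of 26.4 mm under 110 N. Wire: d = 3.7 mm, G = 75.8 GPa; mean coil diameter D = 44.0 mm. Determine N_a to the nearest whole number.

5

Required rate k = F/δ = 110/26.4 = 4.1667 N/mm
N_a = Gd⁴/(8D³k) = (75.8×10³ × 3.7⁴)/(8 × 44.0³ × 4.1667)
    = 1.42061e+07 / 2.83947e+06 = 5.003 → 5 coils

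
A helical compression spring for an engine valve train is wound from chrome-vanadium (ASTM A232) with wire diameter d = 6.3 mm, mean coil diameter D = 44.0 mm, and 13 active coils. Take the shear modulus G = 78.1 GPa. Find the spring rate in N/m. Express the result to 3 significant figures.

13900 N/m

k = Gd⁴/(8D³N_a) = (78.1×10³ × 6.3⁴) / (8 × 44.0³ × 13)
  = 1.23031e+08 / 8.85914e+06 = 13.887 N/mm = 13887 N/m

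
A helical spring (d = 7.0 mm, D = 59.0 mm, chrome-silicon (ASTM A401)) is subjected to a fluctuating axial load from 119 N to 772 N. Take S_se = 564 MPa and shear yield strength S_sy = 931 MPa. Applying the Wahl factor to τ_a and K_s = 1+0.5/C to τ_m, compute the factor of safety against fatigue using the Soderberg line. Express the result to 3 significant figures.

1.92

C = D/d = 59.0/7.0 = 8.4286; K_W = (4C−1)/(4C−4)+0.615/C = 1.1739; K_s = 1+0.5/C = 1.0593
F_a = (F_max−F_min)/2 = 326.5 N; F_m = (F_max+F_min)/2 = 445.5 N
τ_a = K_W·8F_aD/(πd³) = 1.1739 × 143.01 = 167.89 MPa
τ_m = K_s·8F_mD/(πd³) = 1.0593 × 195.14 = 206.72 MPa
Soderberg: 1/n_f = τ_a/S_se + τ_m/S_sy = 167.89/564 + 206.72/931 = 0.29768 + 0.22204 = 0.51971
n_f = 1/0.51971 = 1.924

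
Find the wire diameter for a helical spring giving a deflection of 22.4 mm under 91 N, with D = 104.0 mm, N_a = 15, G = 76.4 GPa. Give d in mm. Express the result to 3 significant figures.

9.20 mm

Required rate k = F/δ = 91/22.4 = 4.0625 N/mm
d = (8D³N_a·k / G)^(1/4) = (8·104.0³·15·4.0625 / (76.4×10³))^0.25
  = (7177.6)^0.25 = 9.2044 mm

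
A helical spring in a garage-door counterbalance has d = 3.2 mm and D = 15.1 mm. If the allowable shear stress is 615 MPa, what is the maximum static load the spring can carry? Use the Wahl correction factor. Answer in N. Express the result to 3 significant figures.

C = D/d = 15.1/3.2 = 4.7188
K_W = (4C−1)/(4C−4) + 0.615/C = 17.875/14.875 + 0.1303 = 1.3320
τ_max = K·8FD/(πd³) → F_max = τ_allow·πd³/(8DK)
F_max = 615·π·3.2³/(8·15.1·1.3320) = 63310/160.91 = 393.46 N

393 N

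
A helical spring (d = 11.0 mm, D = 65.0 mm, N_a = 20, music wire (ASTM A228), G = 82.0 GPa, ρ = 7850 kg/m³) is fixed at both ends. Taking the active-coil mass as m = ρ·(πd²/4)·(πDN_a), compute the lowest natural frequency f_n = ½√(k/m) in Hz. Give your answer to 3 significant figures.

47.3 Hz

k = Gd⁴/(8D³N_a) = (82.0×10³)(11.0⁴)/(8·65.0³·20) = 27.323 N/mm = 27323 N/m
Wire length L = πDN_a = π·65.0·20 = 4084.1 mm
m = ρ·(πd²/4)·L = 7850 × 95.033×10⁻⁶ m² × 4.0841 m = 3.0468 kg
f_n = ½√(k/m) = 0.5·√(27323/3.0468) = 0.5·√(8967.8) = 47.349 Hz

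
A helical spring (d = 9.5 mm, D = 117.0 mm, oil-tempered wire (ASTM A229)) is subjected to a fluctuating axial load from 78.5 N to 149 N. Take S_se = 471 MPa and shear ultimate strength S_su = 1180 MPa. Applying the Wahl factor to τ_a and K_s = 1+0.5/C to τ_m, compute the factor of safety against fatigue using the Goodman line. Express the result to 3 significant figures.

C = D/d = 117.0/9.5 = 12.3158; K_W = (4C−1)/(4C−4)+0.615/C = 1.1162; K_s = 1+0.5/C = 1.0406
F_a = (F_max−F_min)/2 = 35.25 N; F_m = (F_max+F_min)/2 = 113.75 N
τ_a = K_W·8F_aD/(πd³) = 1.1162 × 12.249 = 13.673 MPa
τ_m = K_s·8F_mD/(πd³) = 1.0406 × 39.528 = 41.133 MPa
Goodman: 1/n_f = τ_a/S_se + τ_m/S_su = 13.673/471 + 41.133/1180 = 0.02903 + 0.03486 = 0.063888
n_f = 1/0.063888 = 15.65

15.7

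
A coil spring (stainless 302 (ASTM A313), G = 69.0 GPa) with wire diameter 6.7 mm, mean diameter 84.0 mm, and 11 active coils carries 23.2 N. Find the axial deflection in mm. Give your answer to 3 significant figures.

k = Gd⁴/(8D³N_a) = (69.0×10³)(6.7⁴)/(8·84.0³·11) = 2.6658 N/mm
δ = F/k = 23.2 / 2.6658 = 8.7028 mm

8.70 mm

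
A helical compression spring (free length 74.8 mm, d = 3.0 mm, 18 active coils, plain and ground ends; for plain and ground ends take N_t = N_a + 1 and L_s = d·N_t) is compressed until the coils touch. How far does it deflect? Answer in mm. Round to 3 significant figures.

17.8 mm

N_t = 19; L_s = 3.0·19 = 57 mm
δ_solid = L₀ − L_s = 74.8 − 57 = 17.8 mm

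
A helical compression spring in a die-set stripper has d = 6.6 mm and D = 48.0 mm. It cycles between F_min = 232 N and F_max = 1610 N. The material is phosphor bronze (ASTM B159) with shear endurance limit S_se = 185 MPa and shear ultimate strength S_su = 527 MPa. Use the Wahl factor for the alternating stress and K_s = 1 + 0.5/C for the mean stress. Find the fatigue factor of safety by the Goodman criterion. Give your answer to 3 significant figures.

C = D/d = 48.0/6.6 = 7.2727; K_W = (4C−1)/(4C−4)+0.615/C = 1.2041; K_s = 1+0.5/C = 1.0688
F_a = (F_max−F_min)/2 = 689 N; F_m = (F_max+F_min)/2 = 921 N
τ_a = K_W·8F_aD/(πd³) = 1.2041 × 292.93 = 352.73 MPa
τ_m = K_s·8F_mD/(πd³) = 1.0688 × 391.57 = 418.49 MPa
Goodman: 1/n_f = τ_a/S_se + τ_m/S_su = 352.73/185 + 418.49/527 = 1.90664 + 0.79410 = 2.7007
n_f = 1/2.7007 = 0.3703

0.370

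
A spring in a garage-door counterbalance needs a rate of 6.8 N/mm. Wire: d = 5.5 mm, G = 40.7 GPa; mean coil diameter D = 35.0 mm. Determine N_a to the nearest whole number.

16

N_a = Gd⁴/(8D³k) = (40.7×10³ × 5.5⁴)/(8 × 35.0³ × 6.8)
    = 3.7243e+07 / 2.3324e+06 = 15.97 → 16 coils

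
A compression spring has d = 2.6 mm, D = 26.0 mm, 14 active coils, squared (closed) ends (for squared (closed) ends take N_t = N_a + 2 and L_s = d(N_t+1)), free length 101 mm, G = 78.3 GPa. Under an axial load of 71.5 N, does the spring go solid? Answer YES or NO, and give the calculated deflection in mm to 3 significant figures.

k = Gd⁴/(8D³N_a) = (78.3×10³)(2.6⁴)/(8·26.0³·14) = 1.8177 N/mm
N_t = 16; L_s = 2.6·17 = 44.2 mm; δ_solid = L₀ − L_s = 101 − 44.2 = 56.8 mm
δ = F/k = 71.5/1.8177 = 39.336 mm
δ < δ_solid → spring does not go solid

NO, δ = 39.3 mm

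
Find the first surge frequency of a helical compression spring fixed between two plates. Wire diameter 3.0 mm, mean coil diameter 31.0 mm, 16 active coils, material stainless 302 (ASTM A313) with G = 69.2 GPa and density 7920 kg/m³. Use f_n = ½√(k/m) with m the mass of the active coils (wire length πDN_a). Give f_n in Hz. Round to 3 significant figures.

k = Gd⁴/(8D³N_a) = (69.2×10³)(3.0⁴)/(8·31.0³·16) = 1.4699 N/mm = 1469.9 N/m
Wire length L = πDN_a = π·31.0·16 = 1558.2 mm
m = ρ·(πd²/4)·L = 7920 × 7.0686×10⁻⁶ m² × 1.5582 m = 0.087235 kg
f_n = ½√(k/m) = 0.5·√(1469.9/0.087235) = 0.5·√(16850) = 64.904 Hz

64.9 Hz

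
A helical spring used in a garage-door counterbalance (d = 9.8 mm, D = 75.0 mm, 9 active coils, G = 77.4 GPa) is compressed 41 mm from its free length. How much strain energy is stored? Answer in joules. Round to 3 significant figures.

19.8 J

k = Gd⁴/(8D³N_a) = (77.4×10³)(9.8⁴)/(8·75.0³·9) = 23.503 N/mm
U = ½kδ² = 0.5 × 23.503 × 41² = 19755 N·mm = 19.755 J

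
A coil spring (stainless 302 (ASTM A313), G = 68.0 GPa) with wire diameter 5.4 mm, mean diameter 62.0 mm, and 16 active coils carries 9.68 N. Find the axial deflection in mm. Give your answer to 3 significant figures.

5.11 mm

k = Gd⁴/(8D³N_a) = (68.0×10³)(5.4⁴)/(8·62.0³·16) = 1.8954 N/mm
δ = F/k = 9.68 / 1.8954 = 5.1071 mm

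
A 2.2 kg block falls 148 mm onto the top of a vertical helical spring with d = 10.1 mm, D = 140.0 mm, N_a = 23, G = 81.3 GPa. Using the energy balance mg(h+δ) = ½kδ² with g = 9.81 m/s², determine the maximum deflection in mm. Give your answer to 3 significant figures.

k = Gd⁴/(8D³N_a) = (81.3×10³)(10.1⁴)/(8·140.0³·23) = 1.6756 N/mm
W = mg = 2.2 × 9.81 = 21.582 N
½kδ² − Wδ − Wh = 0 → δ = (W + √(W² + 2kWh))/k
δ = (21.582 + √(465.78 + 10704.3))/1.6756 = (21.582 + 105.69)/1.6756 = 75.955 mm

76.0 mm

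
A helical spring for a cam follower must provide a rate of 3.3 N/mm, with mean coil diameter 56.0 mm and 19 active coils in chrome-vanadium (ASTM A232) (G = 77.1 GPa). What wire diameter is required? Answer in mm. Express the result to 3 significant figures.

d = (8D³N_a·k / G)^(1/4) = (8·56.0³·19·3.3 / (77.1×10³))^0.25
  = (1142.5)^0.25 = 5.8139 mm

5.81 mm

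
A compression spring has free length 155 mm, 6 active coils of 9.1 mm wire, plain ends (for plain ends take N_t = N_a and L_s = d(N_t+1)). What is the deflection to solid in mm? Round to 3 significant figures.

N_t = 6; L_s = 9.1·7 = 63.7 mm
δ_solid = L₀ − L_s = 155 − 63.7 = 91.3 mm

91.3 mm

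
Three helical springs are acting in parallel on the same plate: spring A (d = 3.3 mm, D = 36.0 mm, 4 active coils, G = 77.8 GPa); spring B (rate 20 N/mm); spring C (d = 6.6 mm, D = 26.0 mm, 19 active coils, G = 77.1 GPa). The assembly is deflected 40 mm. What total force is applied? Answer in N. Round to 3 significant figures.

3240 N

k_A = Gd⁴/(8D³N_a) = (77.8×10³)(3.3⁴)/(8·36.0³·4) = 6.1798 N/mm
k_C = Gd⁴/(8D³N_a) = (77.1×10³)(6.6⁴)/(8·26.0³·19) = 54.76 N/mm
Parallel: k_eq = 6.1798 + 20 + 54.76 = 80.94 N/mm
F = k_eq·δ = 80.94·40 = 3237.6 N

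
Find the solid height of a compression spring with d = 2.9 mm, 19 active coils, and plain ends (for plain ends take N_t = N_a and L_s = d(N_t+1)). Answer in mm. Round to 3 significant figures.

plain ends: N_t = N_a = 19
L_s = d·(N_t+1) = 2.9 × 20 = 58 mm

58.0 mm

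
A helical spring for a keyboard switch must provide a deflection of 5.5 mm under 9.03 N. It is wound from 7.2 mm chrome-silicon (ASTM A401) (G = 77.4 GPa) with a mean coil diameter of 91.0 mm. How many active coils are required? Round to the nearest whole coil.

Required rate k = F/δ = 9.03/5.5 = 1.6418 N/mm
N_a = Gd⁴/(8D³k) = (77.4×10³ × 7.2⁴)/(8 × 91.0³ × 1.6418)
    = 2.08004e+08 / 9.89781e+06 = 21.02 → 21 coils

21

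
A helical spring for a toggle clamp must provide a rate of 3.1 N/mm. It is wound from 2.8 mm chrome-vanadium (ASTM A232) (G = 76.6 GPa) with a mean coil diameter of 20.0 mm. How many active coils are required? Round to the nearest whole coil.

24

N_a = Gd⁴/(8D³k) = (76.6×10³ × 2.8⁴)/(8 × 20.0³ × 3.1)
    = 4.70826e+06 / 198400 = 23.73 → 24 coils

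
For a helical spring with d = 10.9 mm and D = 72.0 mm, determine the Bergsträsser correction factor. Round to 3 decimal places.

1.213

C = D/d = 72.0/10.9 = 6.6055
K_B = (4C+2)/(4C−3) = 28.422/23.422 = 1.2135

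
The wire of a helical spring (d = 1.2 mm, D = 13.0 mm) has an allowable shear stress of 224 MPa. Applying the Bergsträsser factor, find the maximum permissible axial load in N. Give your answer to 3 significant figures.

10.4 N

C = D/d = 13.0/1.2 = 10.8333
K_B = (4C+2)/(4C−3) = 45.333/40.333 = 1.1240
τ_max = K·8FD/(πd³) → F_max = τ_allow·πd³/(8DK)
F_max = 224·π·1.2³/(8·13.0·1.1240) = 1216/116.89 = 10.403 N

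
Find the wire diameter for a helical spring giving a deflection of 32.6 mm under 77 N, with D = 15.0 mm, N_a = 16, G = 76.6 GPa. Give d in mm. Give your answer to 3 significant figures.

Required rate k = F/δ = 77/32.6 = 2.362 N/mm
d = (8D³N_a·k / G)^(1/4) = (8·15.0³·16·2.362 / (76.6×10³))^0.25
  = (13.321)^0.25 = 1.9104 mm

1.91 mm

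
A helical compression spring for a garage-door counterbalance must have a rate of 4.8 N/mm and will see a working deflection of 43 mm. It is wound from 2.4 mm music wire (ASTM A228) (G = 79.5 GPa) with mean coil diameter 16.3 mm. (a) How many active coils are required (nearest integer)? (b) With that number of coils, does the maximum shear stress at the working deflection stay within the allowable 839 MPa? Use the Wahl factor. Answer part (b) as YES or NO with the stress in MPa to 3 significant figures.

N_a = Gd⁴/(8D³k) = (79.5×10³)(2.4⁴)/(8·16.3³·4.8) = 15.86 → N_a = 16
Actual rate k = Gd⁴/(8D³·16) = 4.7582 N/mm
Working load F = kδ = 4.7582·43 = 204.6 N
C = 16.3/2.4 = 6.7917; K_W = (4C−1)/(4C−4)+0.615/C = 1.2200
τ_max = K_W·8FD/(πd³) = 1.2200·614.33 = 749.51 MPa
τ_max ≤ 839 MPa → acceptable

(a) 16 coils; (b) YES, τ_max = 750 MPa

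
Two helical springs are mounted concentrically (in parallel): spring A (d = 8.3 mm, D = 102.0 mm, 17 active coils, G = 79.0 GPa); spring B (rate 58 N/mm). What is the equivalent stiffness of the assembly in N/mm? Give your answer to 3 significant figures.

60.6 N/mm

k_A = Gd⁴/(8D³N_a) = (79.0×10³)(8.3⁴)/(8·102.0³·17) = 2.5978 N/mm
Parallel: k_eq = 2.5978 + 58 = 60.598 N/mm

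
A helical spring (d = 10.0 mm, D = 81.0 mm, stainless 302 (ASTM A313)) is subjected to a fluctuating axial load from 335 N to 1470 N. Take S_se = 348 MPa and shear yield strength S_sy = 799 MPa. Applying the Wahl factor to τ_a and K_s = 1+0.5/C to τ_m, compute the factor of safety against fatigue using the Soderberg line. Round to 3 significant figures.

C = D/d = 81.0/10.0 = 8.1000; K_W = (4C−1)/(4C−4)+0.615/C = 1.1816; K_s = 1+0.5/C = 1.0617
F_a = (F_max−F_min)/2 = 567.5 N; F_m = (F_max+F_min)/2 = 902.5 N
τ_a = K_W·8F_aD/(πd³) = 1.1816 × 117.06 = 138.31 MPa
τ_m = K_s·8F_mD/(πd³) = 1.0617 × 186.15 = 197.64 MPa
Soderberg: 1/n_f = τ_a/S_se + τ_m/S_sy = 138.31/348 + 197.64/799 = 0.39744 + 0.24737 = 0.6448
n_f = 1/0.6448 = 1.551

1.55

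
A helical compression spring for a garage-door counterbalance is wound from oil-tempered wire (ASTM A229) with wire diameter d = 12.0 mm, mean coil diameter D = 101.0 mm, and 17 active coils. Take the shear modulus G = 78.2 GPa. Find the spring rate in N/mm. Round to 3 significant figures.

11.6 N/mm

k = Gd⁴/(8D³N_a) = (78.2×10³ × 12.0⁴) / (8 × 101.0³ × 17)
  = 1.62156e+09 / 1.40121e+08 = 11.573 N/mm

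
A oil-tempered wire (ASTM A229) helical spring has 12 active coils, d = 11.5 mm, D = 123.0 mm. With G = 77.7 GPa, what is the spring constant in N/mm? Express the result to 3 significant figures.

k = Gd⁴/(8D³N_a) = (77.7×10³ × 11.5⁴) / (8 × 123.0³ × 12)
  = 1.35898e+09 / 1.78643e+08 = 7.6072 N/mm

7.61 N/mm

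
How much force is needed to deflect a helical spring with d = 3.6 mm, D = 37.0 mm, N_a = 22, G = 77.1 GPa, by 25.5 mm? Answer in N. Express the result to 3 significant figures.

k = Gd⁴/(8D³N_a) = (77.1×10³)(3.6⁴)/(8·37.0³·22) = 1.4526 N/mm
F = k·δ = 1.4526 × 25.5 = 37.041 N

37.0 N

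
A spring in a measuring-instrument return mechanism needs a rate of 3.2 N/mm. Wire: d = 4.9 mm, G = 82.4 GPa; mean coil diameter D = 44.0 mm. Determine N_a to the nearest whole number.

22

N_a = Gd⁴/(8D³k) = (82.4×10³ × 4.9⁴)/(8 × 44.0³ × 3.2)
    = 4.7502e+07 / 2.18071e+06 = 21.78 → 22 coils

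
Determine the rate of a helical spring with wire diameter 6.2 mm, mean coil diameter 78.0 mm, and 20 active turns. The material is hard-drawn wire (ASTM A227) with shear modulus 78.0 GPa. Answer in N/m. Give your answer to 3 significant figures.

1520 N/m

k = Gd⁴/(8D³N_a) = (78.0×10³ × 6.2⁴) / (8 × 78.0³ × 20)
  = 1.15255e+08 / 7.59283e+07 = 1.518 N/mm = 1518 N/m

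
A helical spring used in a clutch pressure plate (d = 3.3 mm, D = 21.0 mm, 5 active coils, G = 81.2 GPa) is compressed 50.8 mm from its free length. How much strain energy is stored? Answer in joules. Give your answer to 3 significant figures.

33.5 J

k = Gd⁴/(8D³N_a) = (81.2×10³)(3.3⁴)/(8·21.0³·5) = 25.995 N/mm
U = ½kδ² = 0.5 × 25.995 × 50.8² = 33542 N·mm = 33.542 J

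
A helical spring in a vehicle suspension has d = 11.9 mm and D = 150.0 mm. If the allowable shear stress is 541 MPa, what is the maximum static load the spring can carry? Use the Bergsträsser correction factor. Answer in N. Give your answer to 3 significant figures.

C = D/d = 150.0/11.9 = 12.6050
K_B = (4C+2)/(4C−3) = 52.420/47.420 = 1.1054
τ_max = K·8FD/(πd³) → F_max = τ_allow·πd³/(8DK)
F_max = 541·π·11.9³/(8·150.0·1.1054) = 2.8641e+06/1326.5 = 2159.1 N

2160 N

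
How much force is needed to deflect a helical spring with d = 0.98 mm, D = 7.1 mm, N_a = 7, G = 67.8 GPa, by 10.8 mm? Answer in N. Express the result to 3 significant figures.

33.7 N

k = Gd⁴/(8D³N_a) = (67.8×10³)(0.98⁴)/(8·7.1³·7) = 3.1201 N/mm
F = k·δ = 3.1201 × 10.8 = 33.697 N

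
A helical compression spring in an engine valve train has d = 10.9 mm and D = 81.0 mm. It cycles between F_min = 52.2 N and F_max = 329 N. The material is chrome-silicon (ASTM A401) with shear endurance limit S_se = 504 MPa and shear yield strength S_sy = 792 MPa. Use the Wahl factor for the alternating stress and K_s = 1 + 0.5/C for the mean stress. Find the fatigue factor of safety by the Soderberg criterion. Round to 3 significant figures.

C = D/d = 81.0/10.9 = 7.4312; K_W = (4C−1)/(4C−4)+0.615/C = 1.1994; K_s = 1+0.5/C = 1.0673
F_a = (F_max−F_min)/2 = 138.4 N; F_m = (F_max+F_min)/2 = 190.6 N
τ_a = K_W·8F_aD/(πd³) = 1.1994 × 22.044 = 26.439 MPa
τ_m = K_s·8F_mD/(πd³) = 1.0673 × 30.358 = 32.4 MPa
Soderberg: 1/n_f = τ_a/S_se + τ_m/S_sy = 26.439/504 + 32.4/792 = 0.05246 + 0.04091 = 0.093367
n_f = 1/0.093367 = 10.71

10.7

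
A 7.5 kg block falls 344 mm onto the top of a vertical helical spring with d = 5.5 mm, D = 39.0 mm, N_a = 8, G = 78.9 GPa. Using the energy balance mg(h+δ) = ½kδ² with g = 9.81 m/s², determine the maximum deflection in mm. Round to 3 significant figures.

55.6 mm

k = Gd⁴/(8D³N_a) = (78.9×10³)(5.5⁴)/(8·39.0³·8) = 19.018 N/mm
W = mg = 7.5 × 9.81 = 73.575 N
½kδ² − Wδ − Wh = 0 → δ = (W + √(W² + 2kWh))/k
δ = (73.575 + √(5413.3 + 962659))/19.018 = (73.575 + 983.91)/19.018 = 55.606 mm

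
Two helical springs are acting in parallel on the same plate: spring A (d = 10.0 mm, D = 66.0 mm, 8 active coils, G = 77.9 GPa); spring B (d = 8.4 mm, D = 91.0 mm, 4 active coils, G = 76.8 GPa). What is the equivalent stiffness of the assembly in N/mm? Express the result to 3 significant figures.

k_A = Gd⁴/(8D³N_a) = (77.9×10³)(10.0⁴)/(8·66.0³·8) = 42.338 N/mm
k_B = Gd⁴/(8D³N_a) = (76.8×10³)(8.4⁴)/(8·91.0³·4) = 15.856 N/mm
Parallel: k_eq = 42.338 + 15.856 = 58.194 N/mm

58.2 N/mm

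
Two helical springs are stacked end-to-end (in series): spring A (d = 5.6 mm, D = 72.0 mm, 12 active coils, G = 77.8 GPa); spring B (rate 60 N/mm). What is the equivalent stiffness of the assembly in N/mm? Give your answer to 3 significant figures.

k_A = Gd⁴/(8D³N_a) = (77.8×10³)(5.6⁴)/(8·72.0³·12) = 2.1353 N/mm
Series: 1/k_eq = 1/2.1353 + 1/60 = 0.48498; k_eq = 2.0619 N/mm

2.06 N/mm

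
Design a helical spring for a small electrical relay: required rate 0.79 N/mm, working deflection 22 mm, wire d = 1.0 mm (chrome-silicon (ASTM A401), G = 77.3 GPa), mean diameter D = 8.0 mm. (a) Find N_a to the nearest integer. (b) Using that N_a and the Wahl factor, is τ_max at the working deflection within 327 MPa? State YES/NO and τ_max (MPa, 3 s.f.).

N_a = Gd⁴/(8D³k) = (77.3×10³)(1.0⁴)/(8·8.0³·0.79) = 23.89 → N_a = 24
Actual rate k = Gd⁴/(8D³·24) = 0.78634 N/mm
Working load F = kδ = 0.78634·22 = 17.299 N
C = 8.0/1.0 = 8.0000; K_W = (4C−1)/(4C−4)+0.615/C = 1.1840
τ_max = K_W·8FD/(πd³) = 1.1840·352.42 = 417.27 MPa
τ_max > 327 MPa → exceeds allowable

(a) 24 coils; (b) NO, τ_max = 417 MPa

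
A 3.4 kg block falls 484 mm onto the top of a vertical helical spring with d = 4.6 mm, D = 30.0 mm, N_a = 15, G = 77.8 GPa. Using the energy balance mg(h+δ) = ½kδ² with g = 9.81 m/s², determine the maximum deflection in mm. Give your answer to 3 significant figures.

58.0 mm

k = Gd⁴/(8D³N_a) = (77.8×10³)(4.6⁴)/(8·30.0³·15) = 10.751 N/mm
W = mg = 3.4 × 9.81 = 33.354 N
½kδ² − Wδ − Wh = 0 → δ = (W + √(W² + 2kWh))/k
δ = (33.354 + √(1112.5 + 347128))/10.751 = (33.354 + 590.12)/10.751 = 57.99 mm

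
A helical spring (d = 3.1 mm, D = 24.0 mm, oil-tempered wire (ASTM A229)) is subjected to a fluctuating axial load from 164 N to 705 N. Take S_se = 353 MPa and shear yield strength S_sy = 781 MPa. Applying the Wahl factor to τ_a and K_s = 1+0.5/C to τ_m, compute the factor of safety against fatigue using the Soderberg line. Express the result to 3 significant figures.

0.324

C = D/d = 24.0/3.1 = 7.7419; K_W = (4C−1)/(4C−4)+0.615/C = 1.1907; K_s = 1+0.5/C = 1.0646
F_a = (F_max−F_min)/2 = 270.5 N; F_m = (F_max+F_min)/2 = 434.5 N
τ_a = K_W·8F_aD/(πd³) = 1.1907 × 554.92 = 660.74 MPa
τ_m = K_s·8F_mD/(πd³) = 1.0646 × 891.37 = 948.93 MPa
Soderberg: 1/n_f = τ_a/S_se + τ_m/S_sy = 660.74/353 + 948.93/781 = 1.87178 + 1.21502 = 3.0868
n_f = 1/3.0868 = 0.324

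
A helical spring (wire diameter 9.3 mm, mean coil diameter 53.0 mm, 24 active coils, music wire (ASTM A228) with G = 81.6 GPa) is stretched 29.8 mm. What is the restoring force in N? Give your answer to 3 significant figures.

k = Gd⁴/(8D³N_a) = (81.6×10³)(9.3⁴)/(8·53.0³·24) = 21.355 N/mm
F = k·δ = 21.355 × 29.8 = 636.37 N

636 N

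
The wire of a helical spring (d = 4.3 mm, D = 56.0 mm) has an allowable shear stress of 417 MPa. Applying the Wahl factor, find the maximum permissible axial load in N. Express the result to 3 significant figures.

C = D/d = 56.0/4.3 = 13.0233
K_W = (4C−1)/(4C−4) + 0.615/C = 51.093/48.093 + 0.0472 = 1.1096
τ_max = K·8FD/(πd³) → F_max = τ_allow·πd³/(8DK)
F_max = 417·π·4.3³/(8·56.0·1.1096) = 1.0416e+05/497.1 = 209.53 N

210 N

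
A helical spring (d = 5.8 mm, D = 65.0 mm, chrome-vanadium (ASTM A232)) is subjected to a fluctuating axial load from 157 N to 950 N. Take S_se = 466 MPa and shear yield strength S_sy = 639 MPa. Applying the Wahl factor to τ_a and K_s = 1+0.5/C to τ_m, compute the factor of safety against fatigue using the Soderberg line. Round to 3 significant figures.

C = D/d = 65.0/5.8 = 11.2069; K_W = (4C−1)/(4C−4)+0.615/C = 1.1284; K_s = 1+0.5/C = 1.0446
F_a = (F_max−F_min)/2 = 396.5 N; F_m = (F_max+F_min)/2 = 553.5 N
τ_a = K_W·8F_aD/(πd³) = 1.1284 × 336.37 = 379.54 MPa
τ_m = K_s·8F_mD/(πd³) = 1.0446 × 469.56 = 490.51 MPa
Soderberg: 1/n_f = τ_a/S_se + τ_m/S_sy = 379.54/466 + 490.51/639 = 0.81447 + 0.76761 = 1.5821
n_f = 1/1.5821 = 0.6321

0.632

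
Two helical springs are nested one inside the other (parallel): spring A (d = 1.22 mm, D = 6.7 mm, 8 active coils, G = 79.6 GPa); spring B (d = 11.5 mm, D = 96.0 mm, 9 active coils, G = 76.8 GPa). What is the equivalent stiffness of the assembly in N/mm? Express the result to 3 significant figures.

k_A = Gd⁴/(8D³N_a) = (79.6×10³)(1.22⁴)/(8·6.7³·8) = 9.1611 N/mm
k_B = Gd⁴/(8D³N_a) = (76.8×10³)(11.5⁴)/(8·96.0³·9) = 21.087 N/mm
Parallel: k_eq = 9.1611 + 21.087 = 30.248 N/mm

30.2 N/mm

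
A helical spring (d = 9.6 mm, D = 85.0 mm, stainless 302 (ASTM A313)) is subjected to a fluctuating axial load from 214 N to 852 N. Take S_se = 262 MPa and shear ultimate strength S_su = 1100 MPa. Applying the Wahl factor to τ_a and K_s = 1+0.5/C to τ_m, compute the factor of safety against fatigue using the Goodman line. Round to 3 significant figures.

C = D/d = 85.0/9.6 = 8.8542; K_W = (4C−1)/(4C−4)+0.615/C = 1.1649; K_s = 1+0.5/C = 1.0565
F_a = (F_max−F_min)/2 = 319 N; F_m = (F_max+F_min)/2 = 533 N
τ_a = K_W·8F_aD/(πd³) = 1.1649 × 78.043 = 90.917 MPa
τ_m = K_s·8F_mD/(πd³) = 1.0565 × 130.4 = 137.76 MPa
Goodman: 1/n_f = τ_a/S_se + τ_m/S_su = 90.917/262 + 137.76/1100 = 0.34701 + 0.12524 = 0.47225
n_f = 1/0.47225 = 2.118

2.12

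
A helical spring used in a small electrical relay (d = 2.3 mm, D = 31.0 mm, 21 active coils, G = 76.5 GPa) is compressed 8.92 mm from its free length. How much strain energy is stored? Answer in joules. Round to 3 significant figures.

k = Gd⁴/(8D³N_a) = (76.5×10³)(2.3⁴)/(8·31.0³·21) = 0.42774 N/mm
U = ½kδ² = 0.5 × 0.42774 × 8.92² = 17.017 N·mm = 0.017017 J

0.0170 J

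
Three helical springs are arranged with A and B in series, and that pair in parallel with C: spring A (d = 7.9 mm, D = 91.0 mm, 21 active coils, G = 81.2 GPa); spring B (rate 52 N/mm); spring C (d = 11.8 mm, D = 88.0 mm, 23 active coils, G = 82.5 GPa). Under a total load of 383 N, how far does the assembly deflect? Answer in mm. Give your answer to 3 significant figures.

25.3 mm

k_A = Gd⁴/(8D³N_a) = (81.2×10³)(7.9⁴)/(8·91.0³·21) = 2.4982 N/mm
k_C = Gd⁴/(8D³N_a) = (82.5×10³)(11.8⁴)/(8·88.0³·23) = 12.756 N/mm
Springs A,B series: k_AB = 1/(1/2.4982+1/52) = 2.3837 N/mm; parallel with C: k_eq = 2.3837+12.756 = 15.14 N/mm
δ = F/k_eq = 383/15.14 = 25.298 mm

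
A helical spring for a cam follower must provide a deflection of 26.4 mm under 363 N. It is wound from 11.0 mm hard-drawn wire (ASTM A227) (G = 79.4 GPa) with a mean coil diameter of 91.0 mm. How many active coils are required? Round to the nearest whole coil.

Required rate k = F/δ = 363/26.4 = 13.75 N/mm
N_a = Gd⁴/(8D³k) = (79.4×10³ × 11.0⁴)/(8 × 91.0³ × 13.75)
    = 1.1625e+09 / 8.28928e+07 = 14.02 → 14 coils

14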